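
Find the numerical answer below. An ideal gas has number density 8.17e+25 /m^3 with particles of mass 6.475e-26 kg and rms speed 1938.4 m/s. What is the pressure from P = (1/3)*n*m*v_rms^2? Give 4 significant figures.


Step 1: v_rms^2 = 1938.4^2 = 3.757e+06
Step 2: n*m = 8.17e+25*6.475e-26 = 5.29
Step 3: P = (1/3)*5.29*3.757e+06 = 6.626e+06 Pa

6.626e+06


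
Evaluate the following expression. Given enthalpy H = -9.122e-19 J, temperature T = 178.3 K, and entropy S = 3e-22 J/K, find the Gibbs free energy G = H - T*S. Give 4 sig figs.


Step 1: T*S = 178.3 * 3e-22 = 5.349e-20 J
Step 2: G = H - T*S = -9.122e-19 - 5.349e-20
Step 3: G = -9.657e-19 J

-9.657e-19


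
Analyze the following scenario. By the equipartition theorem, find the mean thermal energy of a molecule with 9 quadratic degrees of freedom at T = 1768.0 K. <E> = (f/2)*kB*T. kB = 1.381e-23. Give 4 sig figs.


Step 1: f/2 = 9/2 = 4.5
Step 2: kB*T = 1.381e-23 * 1768.0 = 2.442e-20
Step 3: <E> = 4.5 * 2.442e-20 = 1.099e-19 J

1.099e-19


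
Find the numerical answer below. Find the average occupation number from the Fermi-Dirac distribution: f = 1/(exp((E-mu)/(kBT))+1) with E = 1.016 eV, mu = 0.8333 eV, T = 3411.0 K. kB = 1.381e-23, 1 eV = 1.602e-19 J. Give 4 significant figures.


Step 1: (E - mu) = 1.016 - 0.8333 = 0.1827 eV
Step 2: Convert: (E-mu)*eV = 2.927e-20 J
Step 3: x = (E-mu)*eV/(kB*T) = 0.6213
Step 4: f = 1/(exp(0.6213)+1) = 0.3495

0.3495


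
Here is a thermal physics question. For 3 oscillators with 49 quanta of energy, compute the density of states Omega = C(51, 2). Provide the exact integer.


Step 1: Use binomial coefficient C(51, 2)
Step 2: Numerator = 51! / 49!
Step 3: Denominator = 2!
Step 4: Omega = 1275

1275


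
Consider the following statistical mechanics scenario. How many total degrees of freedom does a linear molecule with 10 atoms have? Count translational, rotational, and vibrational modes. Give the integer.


Step 1: Translational DOF = 3
Step 2: Rotational DOF (linear) = 2
Step 3: Vibrational DOF = 3*10 - 5 = 25
Step 4: Total = 3 + 2 + 25 = 30

30


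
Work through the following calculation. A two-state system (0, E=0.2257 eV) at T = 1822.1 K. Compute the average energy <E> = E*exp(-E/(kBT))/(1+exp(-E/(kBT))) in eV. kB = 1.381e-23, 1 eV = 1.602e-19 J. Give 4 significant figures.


Step 1: beta*E = 0.2257*1.602e-19/(1.381e-23*1822.1) = 1.437
Step 2: exp(-beta*E) = 0.2377
Step 3: <E> = 0.2257*0.2377/(1+0.2377) = 0.04334 eV

0.04334


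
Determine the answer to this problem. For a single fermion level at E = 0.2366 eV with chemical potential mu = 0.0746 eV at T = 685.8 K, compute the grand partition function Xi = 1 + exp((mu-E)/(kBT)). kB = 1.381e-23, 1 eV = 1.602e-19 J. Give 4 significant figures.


Step 1: (mu - E) = 0.0746 - 0.2366 = -0.162 eV
Step 2: x = (mu-E)*eV/(kB*T) = -0.162*1.602e-19/(1.381e-23*685.8) = -2.74
Step 3: exp(x) = 0.06456
Step 4: Xi = 1 + 0.06456 = 1.065

1.065


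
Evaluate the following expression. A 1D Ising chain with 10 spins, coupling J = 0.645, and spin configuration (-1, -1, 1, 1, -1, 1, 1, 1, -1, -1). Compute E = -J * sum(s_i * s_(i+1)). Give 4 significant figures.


Step 1: Nearest-neighbor products: 1, -1, 1, -1, -1, 1, 1, -1, 1
Step 2: Sum of products = 1
Step 3: E = -0.645 * 1 = -0.645

-0.645


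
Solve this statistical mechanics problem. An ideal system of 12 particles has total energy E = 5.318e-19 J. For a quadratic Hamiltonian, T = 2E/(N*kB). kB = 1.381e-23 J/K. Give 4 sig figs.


Step 1: Numerator = 2*E = 2*5.318e-19 = 1.064e-18 J
Step 2: Denominator = N*kB = 12*1.381e-23 = 1.657e-22
Step 3: T = 1.064e-18 / 1.657e-22 = 6418 K

6418


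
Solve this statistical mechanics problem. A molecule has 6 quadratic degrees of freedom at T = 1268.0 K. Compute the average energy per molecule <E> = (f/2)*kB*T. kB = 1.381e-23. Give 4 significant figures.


Step 1: f/2 = 6/2 = 3
Step 2: kB*T = 1.381e-23 * 1268.0 = 1.751e-20
Step 3: <E> = 3 * 1.751e-20 = 5.253e-20 J

5.253e-20


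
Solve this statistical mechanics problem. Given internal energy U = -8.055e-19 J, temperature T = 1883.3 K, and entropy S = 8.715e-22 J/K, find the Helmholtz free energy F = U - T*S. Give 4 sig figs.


Step 1: T*S = 1883.3 * 8.715e-22 = 1.641e-18 J
Step 2: F = U - T*S = -8.055e-19 - 1.641e-18
Step 3: F = -2.447e-18 J

-2.447e-18


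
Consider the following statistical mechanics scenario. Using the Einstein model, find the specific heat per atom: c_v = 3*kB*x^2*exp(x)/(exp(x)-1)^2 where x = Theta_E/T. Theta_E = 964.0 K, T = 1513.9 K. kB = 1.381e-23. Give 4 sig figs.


Step 1: x = Theta_E/T = 964.0/1513.9 = 0.6368
Step 2: x^2 = 0.4055
Step 3: exp(x) = 1.89
Step 4: c_v = 3*1.381e-23*0.4055*1.89/(1.89-1)^2 = 4.006e-23

4.006e-23


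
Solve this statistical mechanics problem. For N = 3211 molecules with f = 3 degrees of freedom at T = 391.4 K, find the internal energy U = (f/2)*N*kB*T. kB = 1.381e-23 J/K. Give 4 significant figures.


Step 1: f/2 = 3/2 = 1.5
Step 2: N*kB*T = 3211*1.381e-23*391.4 = 1.736e-17
Step 3: U = 1.5 * 1.736e-17 = 2.603e-17 J

2.603e-17


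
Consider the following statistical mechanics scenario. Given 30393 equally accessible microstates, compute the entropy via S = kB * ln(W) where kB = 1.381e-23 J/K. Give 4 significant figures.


Step 1: ln(W) = ln(30393) = 10.32
Step 2: S = kB * ln(W) = 1.381e-23 * 10.32
Step 3: S = 1.425e-22 J/K

1.425e-22


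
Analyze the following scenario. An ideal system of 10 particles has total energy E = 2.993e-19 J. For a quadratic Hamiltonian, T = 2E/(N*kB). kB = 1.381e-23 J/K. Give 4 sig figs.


Step 1: Numerator = 2*E = 2*2.993e-19 = 5.986e-19 J
Step 2: Denominator = N*kB = 10*1.381e-23 = 1.381e-22
Step 3: T = 5.986e-19 / 1.381e-22 = 4335 K

4335


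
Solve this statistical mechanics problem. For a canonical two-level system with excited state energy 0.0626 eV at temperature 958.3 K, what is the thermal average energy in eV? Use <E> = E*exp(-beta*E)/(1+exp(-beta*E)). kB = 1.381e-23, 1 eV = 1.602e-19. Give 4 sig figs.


Step 1: beta*E = 0.0626*1.602e-19/(1.381e-23*958.3) = 0.7578
Step 2: exp(-beta*E) = 0.4687
Step 3: <E> = 0.0626*0.4687/(1+0.4687) = 0.01998 eV

0.01998


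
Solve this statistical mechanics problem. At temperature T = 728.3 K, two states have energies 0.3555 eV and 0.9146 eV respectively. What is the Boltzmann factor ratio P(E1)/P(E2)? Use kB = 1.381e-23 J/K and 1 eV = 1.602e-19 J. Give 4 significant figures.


Step 1: Compute energy difference dE = E1 - E2 = 0.3555 - 0.9146 = -0.5591 eV
Step 2: Convert to Joules: dE_J = -0.5591 * 1.602e-19 = -8.957e-20 J
Step 3: Compute exponent = -dE_J / (kB * T) = -(-8.957e-20) / (1.381e-23 * 728.3) = 8.905
Step 4: P(E1)/P(E2) = exp(8.905) = 7371

7371


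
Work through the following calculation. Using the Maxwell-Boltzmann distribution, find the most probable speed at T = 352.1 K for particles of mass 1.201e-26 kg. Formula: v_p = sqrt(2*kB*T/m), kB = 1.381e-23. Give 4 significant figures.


Step 1: Numerator = 2*kB*T = 2*1.381e-23*352.1 = 9.725e-21
Step 2: Ratio = 9.725e-21 / 1.201e-26 = 8.097e+05
Step 3: v_p = sqrt(8.097e+05) = 899.9 m/s

899.9


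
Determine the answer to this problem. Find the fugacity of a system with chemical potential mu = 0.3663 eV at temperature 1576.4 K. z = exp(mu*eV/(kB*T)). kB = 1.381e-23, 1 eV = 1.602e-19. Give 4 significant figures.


Step 1: Convert mu to Joules: 0.3663*1.602e-19 = 5.868e-20 J
Step 2: kB*T = 1.381e-23*1576.4 = 2.177e-20 J
Step 3: mu/(kB*T) = 2.695
Step 4: z = exp(2.695) = 14.81

14.81


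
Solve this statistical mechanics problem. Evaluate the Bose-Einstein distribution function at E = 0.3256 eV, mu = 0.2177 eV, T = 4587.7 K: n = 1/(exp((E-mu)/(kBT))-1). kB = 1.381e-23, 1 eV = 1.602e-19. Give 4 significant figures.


Step 1: (E - mu) = 0.1079 eV
Step 2: x = (E-mu)*eV/(kB*T) = 0.1079*1.602e-19/(1.381e-23*4587.7) = 0.2728
Step 3: exp(x) = 1.314
Step 4: n = 1/(exp(x)-1) = 3.188

3.188


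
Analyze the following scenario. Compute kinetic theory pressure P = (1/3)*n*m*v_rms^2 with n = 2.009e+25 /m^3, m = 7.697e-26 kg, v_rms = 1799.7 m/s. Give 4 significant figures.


Step 1: v_rms^2 = 1799.7^2 = 3.239e+06
Step 2: n*m = 2.009e+25*7.697e-26 = 1.546
Step 3: P = (1/3)*1.546*3.239e+06 = 1.669e+06 Pa

1.669e+06


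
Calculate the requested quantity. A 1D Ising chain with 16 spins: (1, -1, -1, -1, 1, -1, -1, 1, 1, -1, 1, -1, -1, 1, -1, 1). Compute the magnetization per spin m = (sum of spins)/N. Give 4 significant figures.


Step 1: Count up spins (+1): 7, down spins (-1): 9
Step 2: Total magnetization M = 7 - 9 = -2
Step 3: m = M/N = -2/16 = -0.125

-0.125


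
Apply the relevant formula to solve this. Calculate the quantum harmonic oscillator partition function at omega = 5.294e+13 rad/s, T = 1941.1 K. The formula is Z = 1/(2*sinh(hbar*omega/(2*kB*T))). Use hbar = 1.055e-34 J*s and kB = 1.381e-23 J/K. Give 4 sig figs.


Step 1: Compute x = hbar*omega/(kB*T) = 1.055e-34*5.294e+13/(1.381e-23*1941.1) = 0.2084
Step 2: x/2 = 0.1042
Step 3: sinh(x/2) = 0.1044
Step 4: Z = 1/(2*0.1044) = 4.791

4.791


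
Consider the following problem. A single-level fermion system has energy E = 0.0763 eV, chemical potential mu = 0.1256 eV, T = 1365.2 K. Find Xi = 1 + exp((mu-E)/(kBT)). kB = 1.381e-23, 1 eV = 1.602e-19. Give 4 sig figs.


Step 1: (mu - E) = 0.1256 - 0.0763 = 0.0493 eV
Step 2: x = (mu-E)*eV/(kB*T) = 0.0493*1.602e-19/(1.381e-23*1365.2) = 0.4189
Step 3: exp(x) = 1.52
Step 4: Xi = 1 + 1.52 = 2.52

2.52


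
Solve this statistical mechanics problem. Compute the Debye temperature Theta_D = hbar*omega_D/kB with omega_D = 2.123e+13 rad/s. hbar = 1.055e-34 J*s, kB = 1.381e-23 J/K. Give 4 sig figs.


Step 1: hbar*omega_D = 1.055e-34 * 2.123e+13 = 2.24e-21 J
Step 2: Theta_D = 2.24e-21 / 1.381e-23
Step 3: Theta_D = 162.2 K

162.2


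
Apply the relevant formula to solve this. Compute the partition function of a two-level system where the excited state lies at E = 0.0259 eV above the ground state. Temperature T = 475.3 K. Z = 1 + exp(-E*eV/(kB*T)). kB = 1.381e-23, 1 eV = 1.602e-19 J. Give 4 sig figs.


Step 1: Compute beta*E = E*eV/(kB*T) = 0.0259*1.602e-19/(1.381e-23*475.3) = 0.6321
Step 2: exp(-beta*E) = exp(-0.6321) = 0.5315
Step 3: Z = 1 + 0.5315 = 1.531

1.531


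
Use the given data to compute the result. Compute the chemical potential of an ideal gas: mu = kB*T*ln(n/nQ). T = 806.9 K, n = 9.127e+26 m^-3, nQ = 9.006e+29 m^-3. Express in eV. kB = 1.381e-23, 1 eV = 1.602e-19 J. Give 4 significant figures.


Step 1: n/nQ = 9.127e+26/9.006e+29 = 0.001013
Step 2: ln(n/nQ) = -6.894
Step 3: mu = kB*T*ln(n/nQ) = 1.114e-20*-6.894 = -7.683e-20 J
Step 4: Convert to eV: -7.683e-20/1.602e-19 = -0.4796 eV

-0.4796


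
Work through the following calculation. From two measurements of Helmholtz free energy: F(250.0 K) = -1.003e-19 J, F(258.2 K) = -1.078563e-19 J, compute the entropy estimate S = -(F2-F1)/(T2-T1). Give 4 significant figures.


Step 1: dF = F2 - F1 = -1.078563e-19 - (-1.003e-19) = -7.5563e-21 J
Step 2: dT = T2 - T1 = 258.2 - 250.0 = 8.2 K
Step 3: S = -dF/dT = -(-7.5563e-21)/8.2 = 9.215e-22 J/K

9.215e-22


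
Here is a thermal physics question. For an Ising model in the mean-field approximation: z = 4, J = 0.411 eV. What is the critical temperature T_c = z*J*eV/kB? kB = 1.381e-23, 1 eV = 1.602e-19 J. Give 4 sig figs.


Step 1: z*J = 4*0.411 = 1.644 eV
Step 2: Convert to Joules: 1.644*1.602e-19 = 2.634e-19 J
Step 3: T_c = 2.634e-19 / 1.381e-23 = 1.907e+04 K

1.907e+04


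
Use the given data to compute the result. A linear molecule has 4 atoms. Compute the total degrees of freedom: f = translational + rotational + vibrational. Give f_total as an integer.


Step 1: Translational DOF = 3
Step 2: Rotational DOF (linear) = 2
Step 3: Vibrational DOF = 3*4 - 5 = 7
Step 4: Total = 3 + 2 + 7 = 12

12


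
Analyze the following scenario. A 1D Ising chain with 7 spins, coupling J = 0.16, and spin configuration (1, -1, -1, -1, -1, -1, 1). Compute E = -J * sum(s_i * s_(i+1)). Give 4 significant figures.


Step 1: Nearest-neighbor products: -1, 1, 1, 1, 1, -1
Step 2: Sum of products = 2
Step 3: E = -0.16 * 2 = -0.32

-0.32


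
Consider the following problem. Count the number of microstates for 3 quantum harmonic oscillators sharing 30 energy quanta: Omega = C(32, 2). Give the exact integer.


Step 1: Use binomial coefficient C(32, 2)
Step 2: Numerator = 32! / 30!
Step 3: Denominator = 2!
Step 4: Omega = 496

496


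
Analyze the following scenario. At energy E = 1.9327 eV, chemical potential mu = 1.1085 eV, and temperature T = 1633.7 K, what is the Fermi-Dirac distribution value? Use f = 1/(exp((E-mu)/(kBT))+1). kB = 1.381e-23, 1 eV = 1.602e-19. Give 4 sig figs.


Step 1: (E - mu) = 1.9327 - 1.1085 = 0.8242 eV
Step 2: Convert: (E-mu)*eV = 1.32e-19 J
Step 3: x = (E-mu)*eV/(kB*T) = 5.852
Step 4: f = 1/(exp(5.852)+1) = 0.002865

0.002865


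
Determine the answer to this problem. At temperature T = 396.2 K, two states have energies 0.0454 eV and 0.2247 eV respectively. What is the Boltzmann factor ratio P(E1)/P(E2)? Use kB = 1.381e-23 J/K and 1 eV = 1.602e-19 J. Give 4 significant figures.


Step 1: Compute energy difference dE = E1 - E2 = 0.0454 - 0.2247 = -0.1793 eV
Step 2: Convert to Joules: dE_J = -0.1793 * 1.602e-19 = -2.872e-20 J
Step 3: Compute exponent = -dE_J / (kB * T) = -(-2.872e-20) / (1.381e-23 * 396.2) = 5.25
Step 4: P(E1)/P(E2) = exp(5.25) = 190.5

190.5


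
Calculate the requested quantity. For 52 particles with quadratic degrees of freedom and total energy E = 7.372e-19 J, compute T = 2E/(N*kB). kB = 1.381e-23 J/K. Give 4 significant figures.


Step 1: Numerator = 2*E = 2*7.372e-19 = 1.474e-18 J
Step 2: Denominator = N*kB = 52*1.381e-23 = 7.181e-22
Step 3: T = 1.474e-18 / 7.181e-22 = 2053 K

2053


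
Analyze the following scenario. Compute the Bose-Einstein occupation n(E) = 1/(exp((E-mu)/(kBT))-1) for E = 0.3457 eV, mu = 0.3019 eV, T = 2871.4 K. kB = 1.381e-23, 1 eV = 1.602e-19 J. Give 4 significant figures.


Step 1: (E - mu) = 0.0438 eV
Step 2: x = (E-mu)*eV/(kB*T) = 0.0438*1.602e-19/(1.381e-23*2871.4) = 0.1769
Step 3: exp(x) = 1.194
Step 4: n = 1/(exp(x)-1) = 5.166

5.166


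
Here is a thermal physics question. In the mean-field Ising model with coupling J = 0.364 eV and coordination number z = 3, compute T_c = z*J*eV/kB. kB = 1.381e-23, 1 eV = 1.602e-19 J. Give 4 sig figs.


Step 1: z*J = 3*0.364 = 1.092 eV
Step 2: Convert to Joules: 1.092*1.602e-19 = 1.749e-19 J
Step 3: T_c = 1.749e-19 / 1.381e-23 = 1.267e+04 K

1.267e+04


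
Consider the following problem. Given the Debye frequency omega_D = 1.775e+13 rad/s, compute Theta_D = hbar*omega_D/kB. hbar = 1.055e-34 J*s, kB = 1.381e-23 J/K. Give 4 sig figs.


Step 1: hbar*omega_D = 1.055e-34 * 1.775e+13 = 1.873e-21 J
Step 2: Theta_D = 1.873e-21 / 1.381e-23
Step 3: Theta_D = 135.6 K

135.6


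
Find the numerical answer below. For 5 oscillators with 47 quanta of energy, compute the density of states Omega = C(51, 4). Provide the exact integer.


Step 1: Use binomial coefficient C(51, 4)
Step 2: Numerator = 51! / 47!
Step 3: Denominator = 4!
Step 4: Omega = 249900

249900


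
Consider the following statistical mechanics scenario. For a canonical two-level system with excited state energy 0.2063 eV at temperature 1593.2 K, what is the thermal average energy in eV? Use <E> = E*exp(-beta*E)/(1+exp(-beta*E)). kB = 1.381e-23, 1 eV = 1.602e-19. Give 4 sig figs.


Step 1: beta*E = 0.2063*1.602e-19/(1.381e-23*1593.2) = 1.502
Step 2: exp(-beta*E) = 0.2227
Step 3: <E> = 0.2063*0.2227/(1+0.2227) = 0.03757 eV

0.03757


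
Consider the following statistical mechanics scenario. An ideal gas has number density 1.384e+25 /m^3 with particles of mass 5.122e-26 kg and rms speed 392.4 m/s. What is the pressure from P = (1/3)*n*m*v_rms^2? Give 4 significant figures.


Step 1: v_rms^2 = 392.4^2 = 1.54e+05
Step 2: n*m = 1.384e+25*5.122e-26 = 0.7089
Step 3: P = (1/3)*0.7089*1.54e+05 = 3.638e+04 Pa

3.638e+04


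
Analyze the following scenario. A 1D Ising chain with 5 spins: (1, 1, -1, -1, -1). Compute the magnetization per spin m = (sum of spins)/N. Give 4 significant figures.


Step 1: Count up spins (+1): 2, down spins (-1): 3
Step 2: Total magnetization M = 2 - 3 = -1
Step 3: m = M/N = -1/5 = -0.2

-0.2


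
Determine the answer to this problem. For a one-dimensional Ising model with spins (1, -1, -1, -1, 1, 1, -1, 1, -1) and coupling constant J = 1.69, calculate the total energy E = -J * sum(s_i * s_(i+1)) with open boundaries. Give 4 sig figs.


Step 1: Nearest-neighbor products: -1, 1, 1, -1, 1, -1, -1, -1
Step 2: Sum of products = -2
Step 3: E = -1.69 * -2 = 3.38

3.38


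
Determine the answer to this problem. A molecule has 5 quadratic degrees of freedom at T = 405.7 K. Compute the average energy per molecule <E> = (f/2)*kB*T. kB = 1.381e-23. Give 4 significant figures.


Step 1: f/2 = 5/2 = 2.5
Step 2: kB*T = 1.381e-23 * 405.7 = 5.603e-21
Step 3: <E> = 2.5 * 5.603e-21 = 1.401e-20 J

1.401e-20


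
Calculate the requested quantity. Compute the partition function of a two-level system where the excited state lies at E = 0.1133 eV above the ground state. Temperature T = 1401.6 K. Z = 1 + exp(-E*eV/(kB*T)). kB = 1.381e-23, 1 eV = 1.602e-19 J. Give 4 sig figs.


Step 1: Compute beta*E = E*eV/(kB*T) = 0.1133*1.602e-19/(1.381e-23*1401.6) = 0.9377
Step 2: exp(-beta*E) = exp(-0.9377) = 0.3915
Step 3: Z = 1 + 0.3915 = 1.392

1.392


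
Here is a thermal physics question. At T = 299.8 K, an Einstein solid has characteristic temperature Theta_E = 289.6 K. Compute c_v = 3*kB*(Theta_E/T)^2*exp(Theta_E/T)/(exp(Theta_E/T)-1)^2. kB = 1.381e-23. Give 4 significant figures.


Step 1: x = Theta_E/T = 289.6/299.8 = 0.966
Step 2: x^2 = 0.9331
Step 3: exp(x) = 2.627
Step 4: c_v = 3*1.381e-23*0.9331*2.627/(2.627-1)^2 = 3.835e-23

3.835e-23


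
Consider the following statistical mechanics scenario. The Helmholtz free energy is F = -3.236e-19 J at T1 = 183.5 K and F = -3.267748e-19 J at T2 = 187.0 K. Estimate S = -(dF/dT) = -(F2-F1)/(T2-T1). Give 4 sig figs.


Step 1: dF = F2 - F1 = -3.267748e-19 - (-3.236e-19) = -3.1748e-21 J
Step 2: dT = T2 - T1 = 187.0 - 183.5 = 3.5 K
Step 3: S = -dF/dT = -(-3.1748e-21)/3.5 = 9.071e-22 J/K

9.071e-22


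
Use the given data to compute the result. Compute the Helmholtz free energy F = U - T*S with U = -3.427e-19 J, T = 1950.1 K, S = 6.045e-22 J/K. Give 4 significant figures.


Step 1: T*S = 1950.1 * 6.045e-22 = 1.179e-18 J
Step 2: F = U - T*S = -3.427e-19 - 1.179e-18
Step 3: F = -1.522e-18 J

-1.522e-18


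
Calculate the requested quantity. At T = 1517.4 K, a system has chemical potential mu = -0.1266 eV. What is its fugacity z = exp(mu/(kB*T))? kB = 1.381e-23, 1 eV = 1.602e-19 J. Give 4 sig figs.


Step 1: Convert mu to Joules: -0.1266*1.602e-19 = -2.028e-20 J
Step 2: kB*T = 1.381e-23*1517.4 = 2.096e-20 J
Step 3: mu/(kB*T) = -0.9678
Step 4: z = exp(-0.9678) = 0.3799

0.3799


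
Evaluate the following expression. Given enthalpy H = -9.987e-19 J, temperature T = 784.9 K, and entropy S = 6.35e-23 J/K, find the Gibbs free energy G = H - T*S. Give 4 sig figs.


Step 1: T*S = 784.9 * 6.35e-23 = 4.984e-20 J
Step 2: G = H - T*S = -9.987e-19 - 4.984e-20
Step 3: G = -1.049e-18 J

-1.049e-18


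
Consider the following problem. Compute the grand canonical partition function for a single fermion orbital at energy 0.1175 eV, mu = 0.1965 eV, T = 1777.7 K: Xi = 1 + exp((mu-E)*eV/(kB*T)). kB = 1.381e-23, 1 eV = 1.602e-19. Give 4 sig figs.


Step 1: (mu - E) = 0.1965 - 0.1175 = 0.079 eV
Step 2: x = (mu-E)*eV/(kB*T) = 0.079*1.602e-19/(1.381e-23*1777.7) = 0.5155
Step 3: exp(x) = 1.674
Step 4: Xi = 1 + 1.674 = 2.674

2.674


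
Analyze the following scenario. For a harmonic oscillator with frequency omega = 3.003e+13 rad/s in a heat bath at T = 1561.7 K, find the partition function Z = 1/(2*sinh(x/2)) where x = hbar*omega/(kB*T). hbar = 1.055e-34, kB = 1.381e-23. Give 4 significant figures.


Step 1: Compute x = hbar*omega/(kB*T) = 1.055e-34*3.003e+13/(1.381e-23*1561.7) = 0.1469
Step 2: x/2 = 0.07345
Step 3: sinh(x/2) = 0.07352
Step 4: Z = 1/(2*0.07352) = 6.801

6.801


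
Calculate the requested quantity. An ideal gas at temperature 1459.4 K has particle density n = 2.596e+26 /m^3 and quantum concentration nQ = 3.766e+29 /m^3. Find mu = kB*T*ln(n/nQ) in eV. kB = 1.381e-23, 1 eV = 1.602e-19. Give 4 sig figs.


Step 1: n/nQ = 2.596e+26/3.766e+29 = 0.0006893
Step 2: ln(n/nQ) = -7.28
Step 3: mu = kB*T*ln(n/nQ) = 2.015e-20*-7.28 = -1.467e-19 J
Step 4: Convert to eV: -1.467e-19/1.602e-19 = -0.9159 eV

-0.9159


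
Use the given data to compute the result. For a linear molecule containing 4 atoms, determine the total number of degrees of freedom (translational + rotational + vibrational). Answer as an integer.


Step 1: Translational DOF = 3
Step 2: Rotational DOF (linear) = 2
Step 3: Vibrational DOF = 3*4 - 5 = 7
Step 4: Total = 3 + 2 + 7 = 12

12


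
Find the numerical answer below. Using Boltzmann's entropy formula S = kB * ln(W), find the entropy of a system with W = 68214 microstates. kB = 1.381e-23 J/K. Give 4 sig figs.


Step 1: ln(W) = ln(68214) = 11.13
Step 2: S = kB * ln(W) = 1.381e-23 * 11.13
Step 3: S = 1.537e-22 J/K

1.537e-22


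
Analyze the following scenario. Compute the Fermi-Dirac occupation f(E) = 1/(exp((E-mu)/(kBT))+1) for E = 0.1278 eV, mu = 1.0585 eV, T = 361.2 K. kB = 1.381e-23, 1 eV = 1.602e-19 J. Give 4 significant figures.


Step 1: (E - mu) = 0.1278 - 1.0585 = -0.9307 eV
Step 2: Convert: (E-mu)*eV = -1.491e-19 J
Step 3: x = (E-mu)*eV/(kB*T) = -29.89
Step 4: f = 1/(exp(-29.89)+1) = 1

1


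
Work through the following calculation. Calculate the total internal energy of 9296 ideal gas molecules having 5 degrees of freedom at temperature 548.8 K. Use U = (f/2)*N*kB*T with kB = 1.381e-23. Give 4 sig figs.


Step 1: f/2 = 5/2 = 2.5
Step 2: N*kB*T = 9296*1.381e-23*548.8 = 7.045e-17
Step 3: U = 2.5 * 7.045e-17 = 1.761e-16 J

1.761e-16


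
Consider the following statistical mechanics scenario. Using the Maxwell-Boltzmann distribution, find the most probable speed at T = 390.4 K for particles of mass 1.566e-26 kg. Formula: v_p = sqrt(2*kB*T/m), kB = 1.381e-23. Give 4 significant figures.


Step 1: Numerator = 2*kB*T = 2*1.381e-23*390.4 = 1.078e-20
Step 2: Ratio = 1.078e-20 / 1.566e-26 = 6.886e+05
Step 3: v_p = sqrt(6.886e+05) = 829.8 m/s

829.8


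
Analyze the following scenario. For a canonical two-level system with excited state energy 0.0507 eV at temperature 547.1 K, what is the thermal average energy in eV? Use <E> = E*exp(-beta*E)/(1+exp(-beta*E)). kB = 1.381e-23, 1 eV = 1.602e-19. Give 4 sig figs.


Step 1: beta*E = 0.0507*1.602e-19/(1.381e-23*547.1) = 1.075
Step 2: exp(-beta*E) = 0.3413
Step 3: <E> = 0.0507*0.3413/(1+0.3413) = 0.0129 eV

0.0129


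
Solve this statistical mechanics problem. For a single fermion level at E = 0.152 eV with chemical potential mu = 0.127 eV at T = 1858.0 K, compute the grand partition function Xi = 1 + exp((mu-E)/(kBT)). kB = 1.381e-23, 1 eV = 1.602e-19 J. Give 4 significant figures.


Step 1: (mu - E) = 0.127 - 0.152 = -0.025 eV
Step 2: x = (mu-E)*eV/(kB*T) = -0.025*1.602e-19/(1.381e-23*1858.0) = -0.1561
Step 3: exp(x) = 0.8555
Step 4: Xi = 1 + 0.8555 = 1.855

1.855


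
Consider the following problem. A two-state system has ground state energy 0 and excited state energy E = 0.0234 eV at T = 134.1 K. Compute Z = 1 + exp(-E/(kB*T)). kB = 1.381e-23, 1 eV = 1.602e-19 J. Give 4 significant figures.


Step 1: Compute beta*E = E*eV/(kB*T) = 0.0234*1.602e-19/(1.381e-23*134.1) = 2.024
Step 2: exp(-beta*E) = exp(-2.024) = 0.1321
Step 3: Z = 1 + 0.1321 = 1.132

1.132


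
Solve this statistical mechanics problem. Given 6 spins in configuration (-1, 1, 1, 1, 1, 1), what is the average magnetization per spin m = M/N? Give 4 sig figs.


Step 1: Count up spins (+1): 5, down spins (-1): 1
Step 2: Total magnetization M = 5 - 1 = 4
Step 3: m = M/N = 4/6 = 0.6667

0.6667


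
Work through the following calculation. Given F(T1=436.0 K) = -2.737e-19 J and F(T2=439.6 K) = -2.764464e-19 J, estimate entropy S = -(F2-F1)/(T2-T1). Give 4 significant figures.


Step 1: dF = F2 - F1 = -2.764464e-19 - (-2.737e-19) = -2.7464e-21 J
Step 2: dT = T2 - T1 = 439.6 - 436.0 = 3.6 K
Step 3: S = -dF/dT = -(-2.7464e-21)/3.6 = 7.629e-22 J/K

7.629e-22


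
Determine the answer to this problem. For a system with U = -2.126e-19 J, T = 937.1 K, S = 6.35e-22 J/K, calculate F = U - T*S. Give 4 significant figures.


Step 1: T*S = 937.1 * 6.35e-22 = 5.951e-19 J
Step 2: F = U - T*S = -2.126e-19 - 5.951e-19
Step 3: F = -8.077e-19 J

-8.077e-19


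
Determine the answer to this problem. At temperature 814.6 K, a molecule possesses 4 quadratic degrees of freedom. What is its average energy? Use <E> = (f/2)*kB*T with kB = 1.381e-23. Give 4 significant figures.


Step 1: f/2 = 4/2 = 2
Step 2: kB*T = 1.381e-23 * 814.6 = 1.125e-20
Step 3: <E> = 2 * 1.125e-20 = 2.25e-20 J

2.25e-20


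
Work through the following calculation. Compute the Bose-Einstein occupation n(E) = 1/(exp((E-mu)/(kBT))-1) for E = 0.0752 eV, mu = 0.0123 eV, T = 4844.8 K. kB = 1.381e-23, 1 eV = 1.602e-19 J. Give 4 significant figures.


Step 1: (E - mu) = 0.0629 eV
Step 2: x = (E-mu)*eV/(kB*T) = 0.0629*1.602e-19/(1.381e-23*4844.8) = 0.1506
Step 3: exp(x) = 1.163
Step 4: n = 1/(exp(x)-1) = 6.152

6.152


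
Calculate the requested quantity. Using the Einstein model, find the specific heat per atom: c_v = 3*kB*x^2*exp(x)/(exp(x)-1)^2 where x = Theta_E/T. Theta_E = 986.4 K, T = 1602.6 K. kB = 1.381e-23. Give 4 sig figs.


Step 1: x = Theta_E/T = 986.4/1602.6 = 0.6155
Step 2: x^2 = 0.3788
Step 3: exp(x) = 1.851
Step 4: c_v = 3*1.381e-23*0.3788*1.851/(1.851-1)^2 = 4.015e-23

4.015e-23


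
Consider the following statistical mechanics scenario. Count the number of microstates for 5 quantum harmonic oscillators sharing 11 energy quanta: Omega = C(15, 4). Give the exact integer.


Step 1: Use binomial coefficient C(15, 4)
Step 2: Numerator = 15! / 11!
Step 3: Denominator = 4!
Step 4: Omega = 1365

1365


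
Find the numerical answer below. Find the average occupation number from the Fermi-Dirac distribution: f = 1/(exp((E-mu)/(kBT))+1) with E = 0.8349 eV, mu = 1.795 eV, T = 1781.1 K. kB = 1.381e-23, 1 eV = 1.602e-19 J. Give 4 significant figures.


Step 1: (E - mu) = 0.8349 - 1.795 = -0.9601 eV
Step 2: Convert: (E-mu)*eV = -1.538e-19 J
Step 3: x = (E-mu)*eV/(kB*T) = -6.253
Step 4: f = 1/(exp(-6.253)+1) = 0.9981

0.9981


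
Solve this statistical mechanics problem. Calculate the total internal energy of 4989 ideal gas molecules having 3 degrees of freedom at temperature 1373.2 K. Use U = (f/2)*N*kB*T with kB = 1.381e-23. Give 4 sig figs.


Step 1: f/2 = 3/2 = 1.5
Step 2: N*kB*T = 4989*1.381e-23*1373.2 = 9.461e-17
Step 3: U = 1.5 * 9.461e-17 = 1.419e-16 J

1.419e-16


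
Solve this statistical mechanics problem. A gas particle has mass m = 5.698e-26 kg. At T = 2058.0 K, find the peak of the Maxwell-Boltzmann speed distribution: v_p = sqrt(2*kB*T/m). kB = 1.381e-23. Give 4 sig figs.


Step 1: Numerator = 2*kB*T = 2*1.381e-23*2058.0 = 5.684e-20
Step 2: Ratio = 5.684e-20 / 5.698e-26 = 9.976e+05
Step 3: v_p = sqrt(9.976e+05) = 998.8 m/s

998.8


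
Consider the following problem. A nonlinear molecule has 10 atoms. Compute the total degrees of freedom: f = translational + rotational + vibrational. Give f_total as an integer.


Step 1: Translational DOF = 3
Step 2: Rotational DOF (nonlinear) = 3
Step 3: Vibrational DOF = 3*10 - 6 = 24
Step 4: Total = 3 + 3 + 24 = 30

30


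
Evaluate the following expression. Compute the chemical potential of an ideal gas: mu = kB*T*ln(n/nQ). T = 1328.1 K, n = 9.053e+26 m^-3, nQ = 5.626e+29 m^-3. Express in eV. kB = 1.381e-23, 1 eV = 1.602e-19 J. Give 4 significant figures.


Step 1: n/nQ = 9.053e+26/5.626e+29 = 0.001609
Step 2: ln(n/nQ) = -6.432
Step 3: mu = kB*T*ln(n/nQ) = 1.834e-20*-6.432 = -1.18e-19 J
Step 4: Convert to eV: -1.18e-19/1.602e-19 = -0.7364 eV

-0.7364


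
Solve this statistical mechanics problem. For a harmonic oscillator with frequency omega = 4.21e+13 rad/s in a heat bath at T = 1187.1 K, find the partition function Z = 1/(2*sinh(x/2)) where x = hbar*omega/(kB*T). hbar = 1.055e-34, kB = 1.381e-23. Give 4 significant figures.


Step 1: Compute x = hbar*omega/(kB*T) = 1.055e-34*4.21e+13/(1.381e-23*1187.1) = 0.2709
Step 2: x/2 = 0.1355
Step 3: sinh(x/2) = 0.1359
Step 4: Z = 1/(2*0.1359) = 3.68

3.68


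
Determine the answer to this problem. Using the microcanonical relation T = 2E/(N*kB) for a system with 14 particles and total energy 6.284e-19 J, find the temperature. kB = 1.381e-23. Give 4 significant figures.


Step 1: Numerator = 2*E = 2*6.284e-19 = 1.257e-18 J
Step 2: Denominator = N*kB = 14*1.381e-23 = 1.933e-22
Step 3: T = 1.257e-18 / 1.933e-22 = 6500 K

6500


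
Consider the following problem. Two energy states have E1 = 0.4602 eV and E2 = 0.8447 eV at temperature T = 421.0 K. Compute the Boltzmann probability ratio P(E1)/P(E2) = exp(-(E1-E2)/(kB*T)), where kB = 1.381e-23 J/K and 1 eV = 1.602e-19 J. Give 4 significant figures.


Step 1: Compute energy difference dE = E1 - E2 = 0.4602 - 0.8447 = -0.3845 eV
Step 2: Convert to Joules: dE_J = -0.3845 * 1.602e-19 = -6.16e-20 J
Step 3: Compute exponent = -dE_J / (kB * T) = -(-6.16e-20) / (1.381e-23 * 421.0) = 10.59
Step 4: P(E1)/P(E2) = exp(10.59) = 3.992e+04

3.992e+04


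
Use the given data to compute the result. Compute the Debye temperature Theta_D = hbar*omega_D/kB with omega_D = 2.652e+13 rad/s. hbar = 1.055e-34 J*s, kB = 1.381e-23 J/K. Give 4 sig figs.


Step 1: hbar*omega_D = 1.055e-34 * 2.652e+13 = 2.798e-21 J
Step 2: Theta_D = 2.798e-21 / 1.381e-23
Step 3: Theta_D = 202.6 K

202.6


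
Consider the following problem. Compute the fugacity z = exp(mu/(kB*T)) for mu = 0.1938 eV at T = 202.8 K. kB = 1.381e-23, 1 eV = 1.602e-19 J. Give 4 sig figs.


Step 1: Convert mu to Joules: 0.1938*1.602e-19 = 3.105e-20 J
Step 2: kB*T = 1.381e-23*202.8 = 2.801e-21 J
Step 3: mu/(kB*T) = 11.09
Step 4: z = exp(11.09) = 6.522e+04

6.522e+04


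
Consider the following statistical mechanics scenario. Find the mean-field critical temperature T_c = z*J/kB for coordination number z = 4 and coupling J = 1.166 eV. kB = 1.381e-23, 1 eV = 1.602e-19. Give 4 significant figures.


Step 1: z*J = 4*1.166 = 4.664 eV
Step 2: Convert to Joules: 4.664*1.602e-19 = 7.472e-19 J
Step 3: T_c = 7.472e-19 / 1.381e-23 = 5.41e+04 K

5.41e+04


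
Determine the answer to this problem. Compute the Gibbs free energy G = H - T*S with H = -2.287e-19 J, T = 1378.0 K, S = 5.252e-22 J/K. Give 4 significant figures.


Step 1: T*S = 1378.0 * 5.252e-22 = 7.237e-19 J
Step 2: G = H - T*S = -2.287e-19 - 7.237e-19
Step 3: G = -9.524e-19 J

-9.524e-19


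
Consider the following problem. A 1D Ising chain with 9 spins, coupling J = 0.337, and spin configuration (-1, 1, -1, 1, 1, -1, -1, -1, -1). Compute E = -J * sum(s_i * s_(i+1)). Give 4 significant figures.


Step 1: Nearest-neighbor products: -1, -1, -1, 1, -1, 1, 1, 1
Step 2: Sum of products = 0
Step 3: E = -0.337 * 0 = 0

0


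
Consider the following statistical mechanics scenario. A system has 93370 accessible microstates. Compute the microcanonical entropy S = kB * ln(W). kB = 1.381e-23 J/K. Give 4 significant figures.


Step 1: ln(W) = ln(93370) = 11.44
Step 2: S = kB * ln(W) = 1.381e-23 * 11.44
Step 3: S = 1.58e-22 J/K

1.58e-22


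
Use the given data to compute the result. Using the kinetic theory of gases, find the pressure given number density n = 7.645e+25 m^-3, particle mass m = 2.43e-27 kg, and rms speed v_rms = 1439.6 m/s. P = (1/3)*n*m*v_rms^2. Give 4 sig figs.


Step 1: v_rms^2 = 1439.6^2 = 2.072e+06
Step 2: n*m = 7.645e+25*2.43e-27 = 0.1858
Step 3: P = (1/3)*0.1858*2.072e+06 = 1.283e+05 Pa

1.283e+05


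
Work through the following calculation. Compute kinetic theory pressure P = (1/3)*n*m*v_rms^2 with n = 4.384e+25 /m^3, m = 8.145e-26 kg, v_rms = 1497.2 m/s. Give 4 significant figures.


Step 1: v_rms^2 = 1497.2^2 = 2.242e+06
Step 2: n*m = 4.384e+25*8.145e-26 = 3.571
Step 3: P = (1/3)*3.571*2.242e+06 = 2.668e+06 Pa

2.668e+06


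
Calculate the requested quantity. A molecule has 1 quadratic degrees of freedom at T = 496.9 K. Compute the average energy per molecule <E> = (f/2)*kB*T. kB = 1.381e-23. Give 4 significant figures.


Step 1: f/2 = 1/2 = 0.5
Step 2: kB*T = 1.381e-23 * 496.9 = 6.862e-21
Step 3: <E> = 0.5 * 6.862e-21 = 3.431e-21 J

3.431e-21


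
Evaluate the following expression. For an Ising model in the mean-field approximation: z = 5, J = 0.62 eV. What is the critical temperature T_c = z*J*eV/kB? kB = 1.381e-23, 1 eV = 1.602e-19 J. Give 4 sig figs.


Step 1: z*J = 5*0.62 = 3.1 eV
Step 2: Convert to Joules: 3.1*1.602e-19 = 4.966e-19 J
Step 3: T_c = 4.966e-19 / 1.381e-23 = 3.596e+04 K

3.596e+04


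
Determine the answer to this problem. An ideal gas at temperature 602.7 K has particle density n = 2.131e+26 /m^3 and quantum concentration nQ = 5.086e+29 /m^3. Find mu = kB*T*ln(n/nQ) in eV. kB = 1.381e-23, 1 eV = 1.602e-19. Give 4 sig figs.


Step 1: n/nQ = 2.131e+26/5.086e+29 = 0.000419
Step 2: ln(n/nQ) = -7.778
Step 3: mu = kB*T*ln(n/nQ) = 8.323e-21*-7.778 = -6.474e-20 J
Step 4: Convert to eV: -6.474e-20/1.602e-19 = -0.4041 eV

-0.4041


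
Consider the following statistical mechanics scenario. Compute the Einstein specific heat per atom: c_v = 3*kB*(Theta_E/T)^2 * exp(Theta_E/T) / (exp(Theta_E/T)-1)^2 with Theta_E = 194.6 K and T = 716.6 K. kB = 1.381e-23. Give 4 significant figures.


Step 1: x = Theta_E/T = 194.6/716.6 = 0.2716
Step 2: x^2 = 0.07374
Step 3: exp(x) = 1.312
Step 4: c_v = 3*1.381e-23*0.07374*1.312/(1.312-1)^2 = 4.118e-23

4.118e-23


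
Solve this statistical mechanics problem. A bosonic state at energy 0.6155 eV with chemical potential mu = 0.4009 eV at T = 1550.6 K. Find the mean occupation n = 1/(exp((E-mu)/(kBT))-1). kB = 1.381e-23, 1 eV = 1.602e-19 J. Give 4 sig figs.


Step 1: (E - mu) = 0.2146 eV
Step 2: x = (E-mu)*eV/(kB*T) = 0.2146*1.602e-19/(1.381e-23*1550.6) = 1.605
Step 3: exp(x) = 4.98
Step 4: n = 1/(exp(x)-1) = 0.2512

0.2512


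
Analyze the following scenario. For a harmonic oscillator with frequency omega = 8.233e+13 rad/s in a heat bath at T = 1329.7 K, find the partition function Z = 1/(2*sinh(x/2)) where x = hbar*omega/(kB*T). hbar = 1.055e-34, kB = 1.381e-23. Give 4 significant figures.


Step 1: Compute x = hbar*omega/(kB*T) = 1.055e-34*8.233e+13/(1.381e-23*1329.7) = 0.473
Step 2: x/2 = 0.2365
Step 3: sinh(x/2) = 0.2387
Step 4: Z = 1/(2*0.2387) = 2.095

2.095


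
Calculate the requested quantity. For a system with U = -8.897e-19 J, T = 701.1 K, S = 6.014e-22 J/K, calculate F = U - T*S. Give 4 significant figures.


Step 1: T*S = 701.1 * 6.014e-22 = 4.216e-19 J
Step 2: F = U - T*S = -8.897e-19 - 4.216e-19
Step 3: F = -1.311e-18 J

-1.311e-18


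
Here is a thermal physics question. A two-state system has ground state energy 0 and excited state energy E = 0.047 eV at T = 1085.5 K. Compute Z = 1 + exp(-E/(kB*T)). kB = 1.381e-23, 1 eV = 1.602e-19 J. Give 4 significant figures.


Step 1: Compute beta*E = E*eV/(kB*T) = 0.047*1.602e-19/(1.381e-23*1085.5) = 0.5023
Step 2: exp(-beta*E) = exp(-0.5023) = 0.6052
Step 3: Z = 1 + 0.6052 = 1.605

1.605


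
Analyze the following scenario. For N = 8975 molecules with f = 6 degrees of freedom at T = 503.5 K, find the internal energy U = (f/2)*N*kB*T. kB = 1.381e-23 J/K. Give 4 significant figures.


Step 1: f/2 = 6/2 = 3.0
Step 2: N*kB*T = 8975*1.381e-23*503.5 = 6.241e-17
Step 3: U = 3.0 * 6.241e-17 = 1.872e-16 J

1.872e-16


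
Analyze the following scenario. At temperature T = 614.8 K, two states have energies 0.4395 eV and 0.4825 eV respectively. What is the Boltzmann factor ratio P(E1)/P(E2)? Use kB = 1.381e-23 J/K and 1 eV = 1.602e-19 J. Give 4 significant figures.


Step 1: Compute energy difference dE = E1 - E2 = 0.4395 - 0.4825 = -0.043 eV
Step 2: Convert to Joules: dE_J = -0.043 * 1.602e-19 = -6.889e-21 J
Step 3: Compute exponent = -dE_J / (kB * T) = -(-6.889e-21) / (1.381e-23 * 614.8) = 0.8113
Step 4: P(E1)/P(E2) = exp(0.8113) = 2.251

2.251


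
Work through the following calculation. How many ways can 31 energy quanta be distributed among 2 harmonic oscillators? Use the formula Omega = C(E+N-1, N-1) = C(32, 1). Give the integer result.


Step 1: Use binomial coefficient C(32, 1)
Step 2: Numerator = 32! / 31!
Step 3: Denominator = 1!
Step 4: Omega = 32

32


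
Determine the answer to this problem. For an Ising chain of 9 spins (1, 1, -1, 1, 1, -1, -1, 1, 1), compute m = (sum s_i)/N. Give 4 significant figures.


Step 1: Count up spins (+1): 6, down spins (-1): 3
Step 2: Total magnetization M = 6 - 3 = 3
Step 3: m = M/N = 3/9 = 0.3333

0.3333


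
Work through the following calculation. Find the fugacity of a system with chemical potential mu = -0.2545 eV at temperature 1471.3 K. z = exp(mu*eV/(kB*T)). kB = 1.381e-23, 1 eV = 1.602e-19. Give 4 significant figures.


Step 1: Convert mu to Joules: -0.2545*1.602e-19 = -4.077e-20 J
Step 2: kB*T = 1.381e-23*1471.3 = 2.032e-20 J
Step 3: mu/(kB*T) = -2.007
Step 4: z = exp(-2.007) = 0.1344

0.1344


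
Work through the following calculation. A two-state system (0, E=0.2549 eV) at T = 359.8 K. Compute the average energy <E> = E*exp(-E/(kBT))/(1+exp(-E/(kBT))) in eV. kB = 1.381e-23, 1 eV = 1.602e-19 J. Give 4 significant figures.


Step 1: beta*E = 0.2549*1.602e-19/(1.381e-23*359.8) = 8.218
Step 2: exp(-beta*E) = 0.0002697
Step 3: <E> = 0.2549*0.0002697/(1+0.0002697) = 6.873e-05 eV

6.873e-05


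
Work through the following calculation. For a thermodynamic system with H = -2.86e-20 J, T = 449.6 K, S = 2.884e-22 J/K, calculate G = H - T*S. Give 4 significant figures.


Step 1: T*S = 449.6 * 2.884e-22 = 1.297e-19 J
Step 2: G = H - T*S = -2.86e-20 - 1.297e-19
Step 3: G = -1.583e-19 J

-1.583e-19


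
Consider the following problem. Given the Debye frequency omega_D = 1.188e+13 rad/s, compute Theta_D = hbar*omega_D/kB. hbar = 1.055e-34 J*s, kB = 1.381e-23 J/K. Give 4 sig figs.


Step 1: hbar*omega_D = 1.055e-34 * 1.188e+13 = 1.253e-21 J
Step 2: Theta_D = 1.253e-21 / 1.381e-23
Step 3: Theta_D = 90.76 K

90.76


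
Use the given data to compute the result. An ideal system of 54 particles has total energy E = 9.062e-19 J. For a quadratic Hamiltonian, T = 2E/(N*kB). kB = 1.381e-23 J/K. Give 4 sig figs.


Step 1: Numerator = 2*E = 2*9.062e-19 = 1.812e-18 J
Step 2: Denominator = N*kB = 54*1.381e-23 = 7.457e-22
Step 3: T = 1.812e-18 / 7.457e-22 = 2430 K

2430


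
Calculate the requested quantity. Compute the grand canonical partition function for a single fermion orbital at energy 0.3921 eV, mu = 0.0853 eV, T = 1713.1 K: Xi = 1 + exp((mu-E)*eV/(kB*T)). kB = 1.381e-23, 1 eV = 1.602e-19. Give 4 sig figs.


Step 1: (mu - E) = 0.0853 - 0.3921 = -0.3068 eV
Step 2: x = (mu-E)*eV/(kB*T) = -0.3068*1.602e-19/(1.381e-23*1713.1) = -2.078
Step 3: exp(x) = 0.1252
Step 4: Xi = 1 + 0.1252 = 1.125

1.125


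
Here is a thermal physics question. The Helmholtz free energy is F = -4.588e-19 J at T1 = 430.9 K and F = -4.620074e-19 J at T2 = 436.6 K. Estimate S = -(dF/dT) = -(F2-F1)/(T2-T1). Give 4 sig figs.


Step 1: dF = F2 - F1 = -4.620074e-19 - (-4.588e-19) = -3.2074e-21 J
Step 2: dT = T2 - T1 = 436.6 - 430.9 = 5.7 K
Step 3: S = -dF/dT = -(-3.2074e-21)/5.7 = 5.627e-22 J/K

5.627e-22


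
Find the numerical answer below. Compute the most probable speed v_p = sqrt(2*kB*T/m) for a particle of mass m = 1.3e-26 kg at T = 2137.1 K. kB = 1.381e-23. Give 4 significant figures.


Step 1: Numerator = 2*kB*T = 2*1.381e-23*2137.1 = 5.903e-20
Step 2: Ratio = 5.903e-20 / 1.3e-26 = 4.541e+06
Step 3: v_p = sqrt(4.541e+06) = 2131 m/s

2131


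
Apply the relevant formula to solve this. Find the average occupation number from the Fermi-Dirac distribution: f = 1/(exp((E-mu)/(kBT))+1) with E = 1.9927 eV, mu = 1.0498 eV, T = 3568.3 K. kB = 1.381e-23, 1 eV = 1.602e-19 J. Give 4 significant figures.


Step 1: (E - mu) = 1.9927 - 1.0498 = 0.9429 eV
Step 2: Convert: (E-mu)*eV = 1.511e-19 J
Step 3: x = (E-mu)*eV/(kB*T) = 3.065
Step 4: f = 1/(exp(3.065)+1) = 0.04456

0.04456
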